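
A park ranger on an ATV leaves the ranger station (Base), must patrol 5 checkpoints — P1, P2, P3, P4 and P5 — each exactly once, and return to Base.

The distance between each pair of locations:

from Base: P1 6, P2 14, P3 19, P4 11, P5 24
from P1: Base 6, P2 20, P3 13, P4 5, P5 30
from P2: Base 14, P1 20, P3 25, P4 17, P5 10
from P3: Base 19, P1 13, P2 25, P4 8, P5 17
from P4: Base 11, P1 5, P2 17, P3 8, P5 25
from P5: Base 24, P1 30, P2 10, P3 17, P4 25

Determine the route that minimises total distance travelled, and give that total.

With 5 stops there are 5!/2 = 60 distinct round trips (a route and its reverse cost the same).
Base→P1→P2→P3→P4→P5→Base: 6+20+25+8+25+24 = 108
Base→P1→P2→P3→P5→P4→Base: 6+20+25+17+25+11 = 104
Base→P1→P2→P4→P3→P5→Base: 6+20+17+8+17+24 = 92
Base→P1→P2→P4→P5→P3→Base: 6+20+17+25+17+19 = 104
Base→P1→P2→P5→P3→P4→Base: 6+20+10+17+8+11 = 72
Base→P1→P2→P5→P4→P3→Base: 6+20+10+25+8+19 = 88
Base→P1→P3→P2→P4→P5→Base: 6+13+25+17+25+24 = 110
Base→P1→P3→P2→P5→P4→Base: 6+13+25+10+25+11 = 90
Base→P1→P3→P4→P2→P5→Base: 6+13+8+17+10+24 = 78
Base→P1→P3→P4→P5→P2→Base: 6+13+8+25+10+14 = 76
Base→P1→P3→P5→P2→P4→Base: 6+13+17+10+17+11 = 74
Base→P1→P3→P5→P4→P2→Base: 6+13+17+25+17+14 = 92
Base→P1→P4→P2→P3→P5→Base: 6+5+17+25+17+24 = 94
Base→P1→P4→P2→P5→P3→Base: 6+5+17+10+17+19 = 74
… (46 more)
Base→P1→P4→P3→P5→P2→Base: 6+5+8+17+10+14 = 60  ← best
The minimum is 60.
One optimal route: Base → P1 → P4 → P3 → P5 → P2 → Base (or its reverse).

Shortest round trip = 60.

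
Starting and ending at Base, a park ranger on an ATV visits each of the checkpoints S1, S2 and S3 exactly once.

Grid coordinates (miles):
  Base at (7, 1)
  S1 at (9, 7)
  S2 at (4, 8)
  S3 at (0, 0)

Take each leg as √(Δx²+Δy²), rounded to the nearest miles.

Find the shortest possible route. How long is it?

With 3 stops there are 3!/2 = 3 distinct round trips (a route and its reverse cost the same).
Base → S1 → S2 → S3 → Base: 6+5+9+7 = 27
Base → S1 → S3 → S2 → Base: 6+11+9+8 = 34
Base → S2 → S1 → S3 → Base: 8+5+11+7 = 31
The minimum is 27.
One optimal route: Base → S1 → S2 → S3 → Base (or its reverse).

Minimum total distance: 27 miles.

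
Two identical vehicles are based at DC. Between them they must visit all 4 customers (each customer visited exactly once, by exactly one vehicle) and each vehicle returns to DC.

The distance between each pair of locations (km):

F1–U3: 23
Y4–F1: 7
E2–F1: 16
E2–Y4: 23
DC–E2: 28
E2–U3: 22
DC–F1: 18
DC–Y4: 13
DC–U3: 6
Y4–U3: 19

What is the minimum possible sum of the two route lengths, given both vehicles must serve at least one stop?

Check every non-empty split of the stops between the two vehicles; for each half take its own optimal tour:
  {E2} + {Y4, F1, U3}: 56 + 49 = 105
  {Y4} + {E2, F1, U3}: 26 + 62 = 88
  {E2, Y4} + {F1, U3}: 64 + 47 = 111
  {F1} + {E2, Y4, U3}: 36 + 64 = 100
  {E2, F1} + {Y4, U3}: 62 + 38 = 100
  {Y4, F1} + {E2, U3}: 38 + 56 = 94
  … (7 splits in total)
  {E2, Y4, F1} + {U3}: 64 + 12 = 76  ← best
Best: vehicle 1 DC → E2 → F1 → Y4 → DC = 64; vehicle 2 DC → U3 → DC = 12; combined 76.

76 km — the smallest possible combined total.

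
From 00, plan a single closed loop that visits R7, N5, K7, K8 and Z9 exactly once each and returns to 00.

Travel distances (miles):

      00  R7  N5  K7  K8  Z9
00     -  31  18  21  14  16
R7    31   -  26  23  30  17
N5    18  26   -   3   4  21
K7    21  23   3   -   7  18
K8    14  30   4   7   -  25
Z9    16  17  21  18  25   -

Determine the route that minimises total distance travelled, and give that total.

Shortest round trip = 77 miles.

With 5 stops there are 5!/2 = 60 distinct round trips (a route and its reverse cost the same).
00-R7-N5-K7-K8-Z9-00: 31+26+3+7+25+16 = 108
00-R7-N5-K7-Z9-K8-00: 31+26+3+18+25+14 = 117
00-R7-N5-K8-K7-Z9-00: 31+26+4+7+18+16 = 102
00-R7-N5-K8-Z9-K7-00: 31+26+4+25+18+21 = 125
00-R7-N5-Z9-K7-K8-00: 31+26+21+18+7+14 = 117
00-R7-N5-Z9-K8-K7-00: 31+26+21+25+7+21 = 131
00-R7-K7-N5-K8-Z9-00: 31+23+3+4+25+16 = 102
00-R7-K7-N5-Z9-K8-00: 31+23+3+21+25+14 = 117
00-R7-K7-K8-N5-Z9-00: 31+23+7+4+21+16 = 102
00-R7-K7-K8-Z9-N5-00: 31+23+7+25+21+18 = 125
00-R7-K7-Z9-N5-K8-00: 31+23+18+21+4+14 = 111
00-R7-K7-Z9-K8-N5-00: 31+23+18+25+4+18 = 119
00-R7-K8-N5-K7-Z9-00: 31+30+4+3+18+16 = 102
00-R7-K8-N5-Z9-K7-00: 31+30+4+21+18+21 = 125
… (46 more)
00-K8-N5-K7-R7-Z9-00: 14+4+3+23+17+16 = 77  ← best
The minimum is 77.
One optimal route: 00 → K8 → N5 → K7 → R7 → Z9 → 00 (or its reverse).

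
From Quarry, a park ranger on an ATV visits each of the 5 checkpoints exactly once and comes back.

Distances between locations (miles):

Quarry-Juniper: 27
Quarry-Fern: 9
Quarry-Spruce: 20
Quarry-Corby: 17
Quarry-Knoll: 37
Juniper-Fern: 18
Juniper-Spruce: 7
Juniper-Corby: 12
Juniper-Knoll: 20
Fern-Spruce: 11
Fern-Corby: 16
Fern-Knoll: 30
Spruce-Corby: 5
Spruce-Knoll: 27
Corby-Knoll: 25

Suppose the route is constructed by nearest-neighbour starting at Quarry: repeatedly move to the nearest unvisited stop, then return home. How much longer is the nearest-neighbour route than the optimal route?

Quarry: Fern=9, Corby=17, Spruce=20, Juniper=27, Knoll=37 ⇒ Fern
Fern: Spruce=11, Corby=16, Juniper=18, Knoll=30 ⇒ Spruce
Spruce: Corby=5, Juniper=7, Knoll=27 ⇒ Corby
Corby: Juniper=12, Knoll=25 ⇒ Juniper
Juniper: Knoll=20 ⇒ Knoll
NN route Quarry → Fern → Spruce → Corby → Juniper → Knoll → Quarry costs 94.
Optimal: Quarry → Fern → Knoll → Juniper → Spruce → Corby → Quarry costs 88 (by enumerating all 60 distinct tours).
Excess = 94 − 88 = 6.

Excess over optimum: 6 miles.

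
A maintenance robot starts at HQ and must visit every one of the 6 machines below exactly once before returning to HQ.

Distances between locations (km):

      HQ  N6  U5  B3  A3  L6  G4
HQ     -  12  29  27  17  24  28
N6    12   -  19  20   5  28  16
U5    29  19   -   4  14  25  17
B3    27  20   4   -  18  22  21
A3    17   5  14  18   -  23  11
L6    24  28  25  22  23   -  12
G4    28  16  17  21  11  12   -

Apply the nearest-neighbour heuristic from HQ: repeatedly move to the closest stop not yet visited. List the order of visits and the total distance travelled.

Total distance 95 km via the nearest-neighbour route HQ → N6 → A3 → G4 → L6 → B3 → U5 → HQ.

HQ → [N6:12 / A3:17 / L6:24 / B3:27 / G4:28 / U5:29] → N6 (12)
N6 → [A3:5 / G4:16 / U5:19 / B3:20 / L6:28] → A3 (5)
A3 → [G4:11 / U5:14 / B3:18 / L6:23] → G4 (11)
G4 → [L6:12 / U5:17 / B3:21] → L6 (12)
L6 → [B3:22 / U5:25] → B3 (22)
B3 → [U5:4] → U5 (4)
Return U5→HQ: 29.
Total = 12 + 5 + 11 + 12 + 22 + 4 + 29 = 95.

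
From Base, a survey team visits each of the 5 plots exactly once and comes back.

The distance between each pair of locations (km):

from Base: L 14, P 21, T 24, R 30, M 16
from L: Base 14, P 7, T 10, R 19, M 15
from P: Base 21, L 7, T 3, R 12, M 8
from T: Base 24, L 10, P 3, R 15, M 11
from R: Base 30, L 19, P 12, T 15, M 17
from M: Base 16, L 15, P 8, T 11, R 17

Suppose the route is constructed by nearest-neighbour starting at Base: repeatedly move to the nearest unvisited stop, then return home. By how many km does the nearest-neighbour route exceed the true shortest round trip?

From Base: L=14, M=16, P=21, T=24, R=30 → choose L (14).
From L: P=7, T=10, M=15, R=19 → choose P (7).
From P: T=3, M=8, R=12 → choose T (3).
From T: M=11, R=15 → choose M (11).
From M: R=17 → choose R (17).
NN route Base → L → P → T → M → R → Base costs 82.
Optimal: Base → L → P → T → R → M → Base costs 72 (by enumerating all 60 distinct tours).
Excess = 82 − 72 = 10.

10 km longer than the optimal tour.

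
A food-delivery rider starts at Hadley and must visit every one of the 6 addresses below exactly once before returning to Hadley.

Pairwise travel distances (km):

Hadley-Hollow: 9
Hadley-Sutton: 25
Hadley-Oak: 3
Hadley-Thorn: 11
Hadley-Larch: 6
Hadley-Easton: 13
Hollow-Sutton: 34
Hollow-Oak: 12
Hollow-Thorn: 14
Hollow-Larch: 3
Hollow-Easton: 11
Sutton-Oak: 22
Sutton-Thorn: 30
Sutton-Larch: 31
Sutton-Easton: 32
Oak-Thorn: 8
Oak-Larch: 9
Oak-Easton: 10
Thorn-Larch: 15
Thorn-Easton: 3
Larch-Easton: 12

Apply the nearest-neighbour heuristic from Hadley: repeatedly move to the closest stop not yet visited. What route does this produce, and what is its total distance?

84 km along Hadley → Oak → Thorn → Easton → Hollow → Larch → Sutton → Hadley.

At Hadley the remaining stops are Oak 3, Larch 6, Hollow 9, Thorn 11, Easton 13, Sutton 25; go to Oak.
At Oak the remaining stops are Thorn 8, Larch 9, Easton 10, Hollow 12, Sutton 22; go to Thorn.
At Thorn the remaining stops are Easton 3, Hollow 14, Larch 15, Sutton 30; go to Easton.
At Easton the remaining stops are Hollow 11, Larch 12, Sutton 32; go to Hollow.
At Hollow the remaining stops are Larch 3, Sutton 34; go to Larch.
At Larch the remaining stops are Sutton 31; go to Sutton.
Return Sutton→Hadley: 25.
Total = 3 + 8 + 3 + 11 + 3 + 31 + 25 = 84.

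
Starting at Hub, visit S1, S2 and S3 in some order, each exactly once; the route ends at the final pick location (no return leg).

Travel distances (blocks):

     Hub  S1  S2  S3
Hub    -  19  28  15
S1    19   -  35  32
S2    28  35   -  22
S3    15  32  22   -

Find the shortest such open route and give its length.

There are 3! = 6 possible orderings.
Hub → S1 → S2 → S3: 19+35+22 = 76
Hub → S1 → S3 → S2: 19+32+22 = 73
Hub → S2 → S1 → S3: 28+35+32 = 95
Hub → S2 → S3 → S1: 28+22+32 = 82
Hub → S3 → S1 → S2: 15+32+35 = 82
Hub → S3 → S2 → S1: 15+22+35 = 72
The minimum is 72.
One shortest path: Hub → S3 → S2 → S1.

72 blocks — the minimum one-way total.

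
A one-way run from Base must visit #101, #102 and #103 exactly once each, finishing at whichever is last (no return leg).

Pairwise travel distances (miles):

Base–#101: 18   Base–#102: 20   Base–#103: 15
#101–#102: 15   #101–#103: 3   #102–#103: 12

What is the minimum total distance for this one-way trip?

There are 3! = 6 possible orderings.
Base → #101 → #102 → #103: 18+15+12 = 45
Base → #101 → #103 → #102: 18+3+12 = 33
Base → #102 → #101 → #103: 20+15+3 = 38
Base → #102 → #103 → #101: 20+12+3 = 35
Base → #103 → #101 → #102: 15+3+15 = 33
Base → #103 → #102 → #101: 15+12+15 = 42
The minimum is 33.
One shortest path: Base → #101 → #103 → #102.

Minimum one-way distance = 33 miles.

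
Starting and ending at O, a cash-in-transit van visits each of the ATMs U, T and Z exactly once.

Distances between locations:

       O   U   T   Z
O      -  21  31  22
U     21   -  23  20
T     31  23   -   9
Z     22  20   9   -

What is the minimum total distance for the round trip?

O-U-T-Z-O: 21+23+9+22 = 75
O-U-Z-T-O: 21+20+9+31 = 81
O-T-U-Z-O: 31+23+20+22 = 96
The minimum is 75.
One optimal route: O → U → T → Z → O (or its reverse).

75 — the shortest possible round trip.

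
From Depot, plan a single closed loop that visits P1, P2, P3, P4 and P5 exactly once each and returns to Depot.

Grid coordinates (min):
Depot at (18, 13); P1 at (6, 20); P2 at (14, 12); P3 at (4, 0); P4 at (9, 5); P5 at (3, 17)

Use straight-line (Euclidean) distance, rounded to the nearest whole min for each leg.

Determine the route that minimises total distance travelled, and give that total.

Depot→P1→P2→P3→P4→P5→Depot: 14+11+16+7+13+16 = 77
Depot→P1→P2→P3→P5→P4→Depot: 14+11+16+17+13+12 = 83
Depot→P1→P2→P4→P3→P5→Depot: 14+11+9+7+17+16 = 74
Depot→P1→P2→P4→P5→P3→Depot: 14+11+9+13+17+19 = 83
Depot→P1→P2→P5→P3→P4→Depot: 14+11+12+17+7+12 = 73
Depot→P1→P2→P5→P4→P3→Depot: 14+11+12+13+7+19 = 76
Depot→P1→P3→P2→P4→P5→Depot: 14+20+16+9+13+16 = 88
Depot→P1→P3→P2→P5→P4→Depot: 14+20+16+12+13+12 = 87
Depot→P1→P3→P4→P2→P5→Depot: 14+20+7+9+12+16 = 78
Depot→P1→P3→P4→P5→P2→Depot: 14+20+7+13+12+4 = 70
Depot→P1→P3→P5→P2→P4→Depot: 14+20+17+12+9+12 = 84
Depot→P1→P3→P5→P4→P2→Depot: 14+20+17+13+9+4 = 77
Depot→P1→P4→P2→P3→P5→Depot: 14+15+9+16+17+16 = 87
Depot→P1→P4→P2→P5→P3→Depot: 14+15+9+12+17+19 = 86
… (46 more)
Depot→P1→P5→P3→P4→P2→Depot: 14+4+17+7+9+4 = 55  ← best
The minimum is 55.
One optimal route: Depot → P1 → P5 → P3 → P4 → P2 → Depot (or its reverse).

Shortest round trip = 55 min.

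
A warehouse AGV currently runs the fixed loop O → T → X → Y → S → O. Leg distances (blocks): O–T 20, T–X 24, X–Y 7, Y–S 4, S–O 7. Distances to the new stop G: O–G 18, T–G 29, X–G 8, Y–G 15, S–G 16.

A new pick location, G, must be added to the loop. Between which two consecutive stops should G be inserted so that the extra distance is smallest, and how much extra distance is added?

Insertion cost between consecutive stops i–j is d(i,G) + d(G,j) − d(i,j):
  between O and T: 18 + 29 − 20 = 27
  between T and X: 29 + 8 − 24 = 13
  between X and Y: 8 + 15 − 7 = 16
  between Y and S: 15 + 16 − 4 = 27
  between S and O: 16 + 18 − 7 = 27
Cheapest insertion is between T and X, adding 13.
New total = 62 + 13 = 75.

Adding 13 blocks by placing G on the T–X leg.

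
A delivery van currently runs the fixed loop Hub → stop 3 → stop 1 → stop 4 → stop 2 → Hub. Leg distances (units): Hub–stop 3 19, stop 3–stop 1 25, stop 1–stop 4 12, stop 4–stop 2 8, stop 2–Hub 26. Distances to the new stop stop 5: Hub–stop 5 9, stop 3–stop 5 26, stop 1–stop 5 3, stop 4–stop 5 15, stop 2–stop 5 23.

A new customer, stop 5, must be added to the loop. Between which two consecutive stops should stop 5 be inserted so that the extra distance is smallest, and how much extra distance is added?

Insertion cost between consecutive stops i–j is d(i,stop 5) + d(stop 5,j) − d(i,j):
  between Hub and stop 3: 9 + 26 − 19 = 16
  between stop 3 and stop 1: 26 + 3 − 25 = 4
  between stop 1 and stop 4: 3 + 15 − 12 = 6
  between stop 4 and stop 2: 15 + 23 − 8 = 30
  between stop 2 and Hub: 23 + 9 − 26 = 6
Cheapest insertion is between stop 3 and stop 1, adding 4.
New total = 90 + 4 = 94.

+4 — insert stop 5 between stop 3 and stop 1.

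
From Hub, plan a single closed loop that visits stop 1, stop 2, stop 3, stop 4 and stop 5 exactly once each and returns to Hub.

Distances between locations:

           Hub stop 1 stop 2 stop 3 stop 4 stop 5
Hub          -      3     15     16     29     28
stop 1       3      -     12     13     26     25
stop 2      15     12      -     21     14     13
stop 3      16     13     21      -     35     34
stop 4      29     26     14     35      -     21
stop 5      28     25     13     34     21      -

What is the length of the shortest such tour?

Hub-stop 1-stop 2-stop 3-stop 4-stop 5-Hub: 3+12+21+35+21+28 = 120
Hub-stop 1-stop 2-stop 3-stop 5-stop 4-Hub: 3+12+21+34+21+29 = 120
Hub-stop 1-stop 2-stop 4-stop 3-stop 5-Hub: 3+12+14+35+34+28 = 126
Hub-stop 1-stop 2-stop 4-stop 5-stop 3-Hub: 3+12+14+21+34+16 = 100
Hub-stop 1-stop 2-stop 5-stop 3-stop 4-Hub: 3+12+13+34+35+29 = 126
Hub-stop 1-stop 2-stop 5-stop 4-stop 3-Hub: 3+12+13+21+35+16 = 100
Hub-stop 1-stop 3-stop 2-stop 4-stop 5-Hub: 3+13+21+14+21+28 = 100
Hub-stop 1-stop 3-stop 2-stop 5-stop 4-Hub: 3+13+21+13+21+29 = 100
Hub-stop 1-stop 3-stop 4-stop 2-stop 5-Hub: 3+13+35+14+13+28 = 106
Hub-stop 1-stop 3-stop 4-stop 5-stop 2-Hub: 3+13+35+21+13+15 = 100
Hub-stop 1-stop 3-stop 5-stop 2-stop 4-Hub: 3+13+34+13+14+29 = 106
Hub-stop 1-stop 3-stop 5-stop 4-stop 2-Hub: 3+13+34+21+14+15 = 100
Hub-stop 1-stop 4-stop 2-stop 3-stop 5-Hub: 3+26+14+21+34+28 = 126
Hub-stop 1-stop 4-stop 2-stop 5-stop 3-Hub: 3+26+14+13+34+16 = 106
… (46 more)
The minimum is 100.
One optimal route: Hub → stop 1 → stop 2 → stop 4 → stop 5 → stop 3 → Hub (or its reverse).

Shortest round trip = 100.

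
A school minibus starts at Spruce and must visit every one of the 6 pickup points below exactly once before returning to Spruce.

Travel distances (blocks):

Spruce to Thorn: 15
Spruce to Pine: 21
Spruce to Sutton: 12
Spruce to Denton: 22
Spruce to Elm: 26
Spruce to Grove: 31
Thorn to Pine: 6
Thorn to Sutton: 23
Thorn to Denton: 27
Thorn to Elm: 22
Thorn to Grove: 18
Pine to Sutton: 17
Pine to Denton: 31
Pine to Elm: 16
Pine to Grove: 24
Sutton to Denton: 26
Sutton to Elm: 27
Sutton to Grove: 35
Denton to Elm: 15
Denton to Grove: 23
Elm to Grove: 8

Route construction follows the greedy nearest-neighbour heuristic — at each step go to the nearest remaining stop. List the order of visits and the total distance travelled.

Total distance 98 blocks via the nearest-neighbour route Spruce → Sutton → Pine → Thorn → Grove → Elm → Denton → Spruce.

From Spruce: distances to unvisited — Sutton=12, Thorn=15, Pine=21, Denton=22, Elm=26, Grove=31. Nearest is Sutton (12).
From Sutton: distances to unvisited — Pine=17, Thorn=23, Denton=26, Elm=27, Grove=35. Nearest is Pine (17).
From Pine: distances to unvisited — Thorn=6, Elm=16, Grove=24, Denton=31. Nearest is Thorn (6).
From Thorn: distances to unvisited — Grove=18, Elm=22, Denton=27. Nearest is Grove (18).
From Grove: distances to unvisited — Elm=8, Denton=23. Nearest is Elm (8).
From Elm: distances to unvisited — Denton=15. Nearest is Denton (15).
Return Denton→Spruce: 22.
Total = 12 + 17 + 6 + 18 + 8 + 15 + 22 = 98.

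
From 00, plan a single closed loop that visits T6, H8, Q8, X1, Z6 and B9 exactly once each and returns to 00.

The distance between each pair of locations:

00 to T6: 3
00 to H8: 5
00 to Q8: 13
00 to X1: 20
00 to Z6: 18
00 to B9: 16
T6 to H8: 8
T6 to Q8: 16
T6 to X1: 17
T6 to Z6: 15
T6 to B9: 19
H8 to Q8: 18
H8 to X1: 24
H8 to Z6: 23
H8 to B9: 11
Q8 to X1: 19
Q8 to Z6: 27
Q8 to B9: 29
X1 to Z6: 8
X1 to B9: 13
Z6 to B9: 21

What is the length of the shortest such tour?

00 → T6 → H8 → Q8 → X1 → Z6 → B9 → 00: 3+8+18+19+8+21+16 = 93
00 → T6 → H8 → Q8 → X1 → B9 → Z6 → 00: 3+8+18+19+13+21+18 = 100
00 → T6 → H8 → Q8 → Z6 → X1 → B9 → 00: 3+8+18+27+8+13+16 = 93
00 → T6 → H8 → Q8 → Z6 → B9 → X1 → 00: 3+8+18+27+21+13+20 = 110
00 → T6 → H8 → Q8 → B9 → X1 → Z6 → 00: 3+8+18+29+13+8+18 = 97
00 → T6 → H8 → Q8 → B9 → Z6 → X1 → 00: 3+8+18+29+21+8+20 = 107
00 → T6 → H8 → X1 → Q8 → Z6 → B9 → 00: 3+8+24+19+27+21+16 = 118
00 → T6 → H8 → X1 → Q8 → B9 → Z6 → 00: 3+8+24+19+29+21+18 = 122
… (352 more)
00 → T6 → Z6 → X1 → B9 → H8 → Q8 → 00: 3+15+8+13+11+18+13 = 81  ← best
The minimum is 81.
One optimal route: 00 → T6 → Z6 → X1 → B9 → H8 → Q8 → 00 (or its reverse).

81 — the shortest possible round trip.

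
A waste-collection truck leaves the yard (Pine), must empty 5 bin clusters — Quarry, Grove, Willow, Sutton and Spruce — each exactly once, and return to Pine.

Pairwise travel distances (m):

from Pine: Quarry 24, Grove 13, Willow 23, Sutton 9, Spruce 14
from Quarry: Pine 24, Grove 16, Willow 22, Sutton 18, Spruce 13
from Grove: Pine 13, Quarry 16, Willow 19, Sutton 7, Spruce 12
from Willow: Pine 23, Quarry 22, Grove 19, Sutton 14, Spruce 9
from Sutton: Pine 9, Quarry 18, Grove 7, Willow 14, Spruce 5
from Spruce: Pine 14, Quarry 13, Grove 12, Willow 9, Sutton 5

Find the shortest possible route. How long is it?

74 m — the shortest possible round trip.

With 5 stops there are 5!/2 = 60 distinct round trips (a route and its reverse cost the same).
Pine-Quarry-Grove-Willow-Sutton-Spruce-Pine: 24+16+19+14+5+14 = 92
Pine-Quarry-Grove-Willow-Spruce-Sutton-Pine: 24+16+19+9+5+9 = 82
Pine-Quarry-Grove-Sutton-Willow-Spruce-Pine: 24+16+7+14+9+14 = 84
Pine-Quarry-Grove-Sutton-Spruce-Willow-Pine: 24+16+7+5+9+23 = 84
Pine-Quarry-Grove-Spruce-Willow-Sutton-Pine: 24+16+12+9+14+9 = 84
Pine-Quarry-Grove-Spruce-Sutton-Willow-Pine: 24+16+12+5+14+23 = 94
Pine-Quarry-Willow-Grove-Sutton-Spruce-Pine: 24+22+19+7+5+14 = 91
Pine-Quarry-Willow-Grove-Spruce-Sutton-Pine: 24+22+19+12+5+9 = 91
Pine-Quarry-Willow-Sutton-Grove-Spruce-Pine: 24+22+14+7+12+14 = 93
Pine-Quarry-Willow-Sutton-Spruce-Grove-Pine: 24+22+14+5+12+13 = 90
Pine-Quarry-Willow-Spruce-Grove-Sutton-Pine: 24+22+9+12+7+9 = 83
Pine-Quarry-Willow-Spruce-Sutton-Grove-Pine: 24+22+9+5+7+13 = 80
Pine-Quarry-Sutton-Grove-Willow-Spruce-Pine: 24+18+7+19+9+14 = 91
Pine-Quarry-Sutton-Grove-Spruce-Willow-Pine: 24+18+7+12+9+23 = 93
… (46 more)
Pine-Grove-Quarry-Willow-Spruce-Sutton-Pine: 13+16+22+9+5+9 = 74  ← best
The minimum is 74.
One optimal route: Pine → Grove → Quarry → Willow → Spruce → Sutton → Pine (or its reverse).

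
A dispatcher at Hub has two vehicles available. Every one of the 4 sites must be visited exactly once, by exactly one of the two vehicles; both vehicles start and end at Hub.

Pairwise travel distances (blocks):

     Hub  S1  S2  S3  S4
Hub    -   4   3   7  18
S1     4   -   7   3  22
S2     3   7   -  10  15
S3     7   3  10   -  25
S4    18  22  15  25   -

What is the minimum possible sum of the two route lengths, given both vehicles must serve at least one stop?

50 blocks — the smallest possible combined total.

There are 2^3 − 1 = 7 ways to divide the 4 stops into two non-empty groups. For each, the best each vehicle can do is its own shortest tour through its group:
  {S1} + {S2, S3, S4}: 8 + 50 = 58
  {S2} + {S1, S3, S4}: 6 + 50 = 56
  {S1, S2} + {S3, S4}: 14 + 50 = 64
  {S3} + {S1, S2, S4}: 14 + 44 = 58
  {S1, S3} + {S2, S4}: 14 + 36 = 50
  {S2, S3} + {S1, S4}: 20 + 44 = 64
  … (7 splits in total)
Best: vehicle 1 Hub → S1 → S3 → Hub = 14; vehicle 2 Hub → S2 → S4 → Hub = 36; combined 50.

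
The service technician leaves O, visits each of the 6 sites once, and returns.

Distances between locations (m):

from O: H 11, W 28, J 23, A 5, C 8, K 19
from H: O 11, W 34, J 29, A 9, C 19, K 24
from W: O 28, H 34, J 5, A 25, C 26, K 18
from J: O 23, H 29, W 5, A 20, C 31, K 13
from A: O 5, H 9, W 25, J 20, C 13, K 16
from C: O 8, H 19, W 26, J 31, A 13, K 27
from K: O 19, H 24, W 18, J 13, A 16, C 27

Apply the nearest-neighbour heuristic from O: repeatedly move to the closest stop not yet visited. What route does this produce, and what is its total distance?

At O the remaining stops are A 5, C 8, H 11, K 19, J 23, W 28; go to A.
At A the remaining stops are H 9, C 13, K 16, J 20, W 25; go to H.
At H the remaining stops are C 19, K 24, J 29, W 34; go to C.
At C the remaining stops are W 26, K 27, J 31; go to W.
At W the remaining stops are J 5, K 18; go to J.
At J the remaining stops are K 13; go to K.
Return K→O: 19.
Total = 5 + 9 + 19 + 26 + 5 + 13 + 19 = 96.

Total distance 96 m via the nearest-neighbour route O → A → H → C → W → J → K → O.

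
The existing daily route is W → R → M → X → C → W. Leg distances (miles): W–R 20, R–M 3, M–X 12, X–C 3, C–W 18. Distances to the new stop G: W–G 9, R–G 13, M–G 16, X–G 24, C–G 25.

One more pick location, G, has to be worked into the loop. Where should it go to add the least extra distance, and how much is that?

+2 miles — insert G between W and R.

Insertion cost between consecutive stops i–j is d(i,G) + d(G,j) − d(i,j):
  between W and R: 9 + 13 − 20 = 2
  between R and M: 13 + 16 − 3 = 26
  between M and X: 16 + 24 − 12 = 28
  between X and C: 24 + 25 − 3 = 46
  between C and W: 25 + 9 − 18 = 16
Cheapest insertion is between W and R, adding 2.
New total = 56 + 2 = 58.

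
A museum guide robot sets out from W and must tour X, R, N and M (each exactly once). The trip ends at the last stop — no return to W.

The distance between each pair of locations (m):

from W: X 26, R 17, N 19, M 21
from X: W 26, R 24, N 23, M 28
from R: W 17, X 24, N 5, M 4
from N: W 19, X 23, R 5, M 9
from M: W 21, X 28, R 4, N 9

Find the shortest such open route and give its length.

Shortest open route: 53 m.

There are 4! = 24 possible orderings.
W → X → R → N → M: 26+24+5+9 = 64
W → X → R → M → N: 26+24+4+9 = 63
W → X → N → R → M: 26+23+5+4 = 58
W → X → N → M → R: 26+23+9+4 = 62
W → X → M → R → N: 26+28+4+5 = 63
W → X → M → N → R: 26+28+9+5 = 68
W → R → X → N → M: 17+24+23+9 = 73
W → R → X → M → N: 17+24+28+9 = 78
W → R → N → X → M: 17+5+23+28 = 73
W → R → N → M → X: 17+5+9+28 = 59
W → R → M → X → N: 17+4+28+23 = 72
W → R → M → N → X: 17+4+9+23 = 53
W → N → X → R → M: 19+23+24+4 = 70
W → N → X → M → R: 19+23+28+4 = 74
… (10 more)
The minimum is 53.
One shortest path: W → R → M → N → X.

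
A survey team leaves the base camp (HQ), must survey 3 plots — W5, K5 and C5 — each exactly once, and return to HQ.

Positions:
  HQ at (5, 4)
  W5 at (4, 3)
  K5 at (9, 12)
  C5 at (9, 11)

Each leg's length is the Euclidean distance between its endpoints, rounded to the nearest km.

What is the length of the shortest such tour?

There are 3 distinct closed tours to check (reversals are equivalent).
HQ → W5 → K5 → C5 → HQ: 1+10+1+8 = 20
HQ → W5 → C5 → K5 → HQ: 1+9+1+9 = 20
HQ → K5 → W5 → C5 → HQ: 9+10+9+8 = 36
The minimum is 20.
One optimal route: HQ → W5 → K5 → C5 → HQ (or its reverse).

Minimum total distance: 20 km.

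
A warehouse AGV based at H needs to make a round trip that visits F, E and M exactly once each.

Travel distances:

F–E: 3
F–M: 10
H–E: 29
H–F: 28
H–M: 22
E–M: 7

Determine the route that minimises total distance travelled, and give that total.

Minimum total distance: 60.

With 3 stops there are 3!/2 = 3 distinct round trips (a route and its reverse cost the same).
H → F → E → M → H: 28+3+7+22 = 60
H → F → M → E → H: 28+10+7+29 = 74
H → E → F → M → H: 29+3+10+22 = 64
The minimum is 60.
One optimal route: H → F → E → M → H (or its reverse).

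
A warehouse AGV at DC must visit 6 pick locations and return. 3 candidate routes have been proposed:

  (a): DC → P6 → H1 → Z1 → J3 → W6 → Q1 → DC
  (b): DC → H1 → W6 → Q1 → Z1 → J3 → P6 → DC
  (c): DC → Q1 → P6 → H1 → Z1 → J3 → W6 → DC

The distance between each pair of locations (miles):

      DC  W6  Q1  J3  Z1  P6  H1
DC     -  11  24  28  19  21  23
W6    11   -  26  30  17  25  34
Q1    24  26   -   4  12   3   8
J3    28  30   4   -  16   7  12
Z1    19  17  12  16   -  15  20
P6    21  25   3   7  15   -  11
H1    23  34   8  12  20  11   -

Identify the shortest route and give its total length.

Shortest is (c), total 115 miles.

(a): 21 + 11 + 20 + 16 + 30 + 26 + 24 = 148
(b): 23 + 34 + 26 + 12 + 16 + 7 + 21 = 139
(c): 24 + 3 + 11 + 20 + 16 + 30 + 11 = 115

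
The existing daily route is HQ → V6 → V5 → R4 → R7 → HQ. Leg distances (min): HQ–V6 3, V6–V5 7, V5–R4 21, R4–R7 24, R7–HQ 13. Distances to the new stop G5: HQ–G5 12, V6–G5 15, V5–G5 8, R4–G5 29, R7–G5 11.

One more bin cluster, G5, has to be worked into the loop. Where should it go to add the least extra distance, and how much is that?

Minimum extra distance: 10 min, inserting G5 between R7 and HQ.

Insertion cost between consecutive stops i–j is d(i,G5) + d(G5,j) − d(i,j):
  between HQ and V6: 12 + 15 − 3 = 24
  between V6 and V5: 15 + 8 − 7 = 16
  between V5 and R4: 8 + 29 − 21 = 16
  between R4 and R7: 29 + 11 − 24 = 16
  between R7 and HQ: 11 + 12 − 13 = 10
Cheapest insertion is between R7 and HQ, adding 10.
New total = 68 + 10 = 78.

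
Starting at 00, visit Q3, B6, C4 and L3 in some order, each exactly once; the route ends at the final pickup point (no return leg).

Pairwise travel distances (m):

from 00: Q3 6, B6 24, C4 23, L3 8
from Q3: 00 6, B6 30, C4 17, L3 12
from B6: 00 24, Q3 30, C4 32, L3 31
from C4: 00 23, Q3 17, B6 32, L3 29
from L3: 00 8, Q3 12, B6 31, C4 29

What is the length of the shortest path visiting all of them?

There are 4! = 24 possible orderings.
00 - Q3 - B6 - C4 - L3: 6+30+32+29 = 97
00 - Q3 - B6 - L3 - C4: 6+30+31+29 = 96
00 - Q3 - C4 - B6 - L3: 6+17+32+31 = 86
00 - Q3 - C4 - L3 - B6: 6+17+29+31 = 83
00 - Q3 - L3 - B6 - C4: 6+12+31+32 = 81
00 - Q3 - L3 - C4 - B6: 6+12+29+32 = 79
00 - B6 - Q3 - C4 - L3: 24+30+17+29 = 100
00 - B6 - Q3 - L3 - C4: 24+30+12+29 = 95
00 - B6 - C4 - Q3 - L3: 24+32+17+12 = 85
00 - B6 - C4 - L3 - Q3: 24+32+29+12 = 97
00 - B6 - L3 - Q3 - C4: 24+31+12+17 = 84
00 - B6 - L3 - C4 - Q3: 24+31+29+17 = 101
00 - C4 - Q3 - B6 - L3: 23+17+30+31 = 101
00 - C4 - Q3 - L3 - B6: 23+17+12+31 = 83
… (10 more)
00 - L3 - Q3 - C4 - B6: 8+12+17+32 = 69  ← best
The minimum is 69.
One shortest path: 00 → L3 → Q3 → C4 → B6.

69 m — the minimum one-way total.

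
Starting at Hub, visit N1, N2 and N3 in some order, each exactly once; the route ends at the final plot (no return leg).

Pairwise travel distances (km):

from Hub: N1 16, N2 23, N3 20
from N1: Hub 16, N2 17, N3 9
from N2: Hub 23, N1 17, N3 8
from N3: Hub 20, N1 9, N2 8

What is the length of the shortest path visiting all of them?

There are 3! = 6 possible orderings.
Hub - N1 - N2 - N3: 16+17+8 = 41
Hub - N1 - N3 - N2: 16+9+8 = 33
Hub - N2 - N1 - N3: 23+17+9 = 49
Hub - N2 - N3 - N1: 23+8+9 = 40
Hub - N3 - N1 - N2: 20+9+17 = 46
Hub - N3 - N2 - N1: 20+8+17 = 45
The minimum is 33.
One shortest path: Hub → N1 → N3 → N2.

Minimum one-way distance = 33 km.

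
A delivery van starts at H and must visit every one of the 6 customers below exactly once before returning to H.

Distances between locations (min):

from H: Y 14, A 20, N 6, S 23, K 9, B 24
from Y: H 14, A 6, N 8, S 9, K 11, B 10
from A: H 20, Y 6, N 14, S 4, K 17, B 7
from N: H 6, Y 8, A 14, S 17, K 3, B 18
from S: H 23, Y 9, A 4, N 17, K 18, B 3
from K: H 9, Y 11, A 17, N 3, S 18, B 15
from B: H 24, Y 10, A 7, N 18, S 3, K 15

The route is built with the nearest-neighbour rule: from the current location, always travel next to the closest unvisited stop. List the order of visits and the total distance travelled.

Nearest-neighbour total = 57 min; route H → N → K → Y → A → S → B → H.

At H the remaining stops are N 6, K 9, Y 14, A 20, S 23, B 24; go to N.
At N the remaining stops are K 3, Y 8, A 14, S 17, B 18; go to K.
At K the remaining stops are Y 11, B 15, A 17, S 18; go to Y.
At Y the remaining stops are A 6, S 9, B 10; go to A.
At A the remaining stops are S 4, B 7; go to S.
At S the remaining stops are B 3; go to B.
Return B→H: 24.
Total = 6 + 3 + 11 + 6 + 4 + 3 + 24 = 57.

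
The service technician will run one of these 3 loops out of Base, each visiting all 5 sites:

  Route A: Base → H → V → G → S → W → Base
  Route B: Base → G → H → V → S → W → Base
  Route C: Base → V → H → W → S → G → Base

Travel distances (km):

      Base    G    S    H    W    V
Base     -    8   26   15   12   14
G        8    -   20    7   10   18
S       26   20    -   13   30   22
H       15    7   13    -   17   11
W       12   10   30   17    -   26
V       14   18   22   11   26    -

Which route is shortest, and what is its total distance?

Shortest is Route B, total 90 km.

Route A: 15 + 11 + 18 + 20 + 30 + 12 = 106
Route B: 8 + 7 + 11 + 22 + 30 + 12 = 90
Route C: 14 + 11 + 17 + 30 + 20 + 8 = 100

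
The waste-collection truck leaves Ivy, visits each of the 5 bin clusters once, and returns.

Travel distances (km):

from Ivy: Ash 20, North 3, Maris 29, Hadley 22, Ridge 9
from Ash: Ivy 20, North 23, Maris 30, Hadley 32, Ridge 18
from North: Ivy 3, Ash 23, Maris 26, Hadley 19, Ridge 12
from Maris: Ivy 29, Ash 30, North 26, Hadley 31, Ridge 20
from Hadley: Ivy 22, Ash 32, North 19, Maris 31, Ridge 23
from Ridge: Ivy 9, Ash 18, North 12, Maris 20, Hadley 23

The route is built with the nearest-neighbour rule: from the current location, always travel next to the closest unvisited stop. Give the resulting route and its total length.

116 km along Ivy → North → Ridge → Ash → Maris → Hadley → Ivy.

From Ivy: distances to unvisited — North=3, Ridge=9, Ash=20, Hadley=22, Maris=29. Nearest is North (3).
From North: distances to unvisited — Ridge=12, Hadley=19, Ash=23, Maris=26. Nearest is Ridge (12).
From Ridge: distances to unvisited — Ash=18, Maris=20, Hadley=23. Nearest is Ash (18).
From Ash: distances to unvisited — Maris=30, Hadley=32. Nearest is Maris (30).
From Maris: distances to unvisited — Hadley=31. Nearest is Hadley (31).
Return Hadley→Ivy: 22.
Total = 3 + 12 + 18 + 30 + 31 + 22 = 116.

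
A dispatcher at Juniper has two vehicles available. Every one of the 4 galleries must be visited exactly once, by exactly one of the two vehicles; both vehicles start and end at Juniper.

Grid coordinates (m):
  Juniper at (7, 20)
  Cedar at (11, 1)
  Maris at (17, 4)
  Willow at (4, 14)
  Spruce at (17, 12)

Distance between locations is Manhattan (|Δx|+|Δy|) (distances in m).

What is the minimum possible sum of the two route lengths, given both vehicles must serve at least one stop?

Try each way of splitting the stops between the two vehicles (each non-empty) and, for each split, find the best tour for each vehicle:
  {Cedar} + {Maris, Willow, Spruce}: 46 + 58 = 104
  {Maris} + {Cedar, Willow, Spruce}: 52 + 64 = 116
  {Cedar, Maris} + {Willow, Spruce}: 58 + 42 = 100
  {Willow} + {Cedar, Maris, Spruce}: 18 + 58 = 76
  {Cedar, Willow} + {Maris, Spruce}: 52 + 52 = 104
  {Maris, Willow} + {Cedar, Spruce}: 58 + 58 = 116
  … (7 splits in total)
Best: vehicle 1 Juniper → Willow → Juniper = 18; vehicle 2 Juniper → Cedar → Maris → Spruce → Juniper = 58; combined 76.

76 m — the smallest possible combined total.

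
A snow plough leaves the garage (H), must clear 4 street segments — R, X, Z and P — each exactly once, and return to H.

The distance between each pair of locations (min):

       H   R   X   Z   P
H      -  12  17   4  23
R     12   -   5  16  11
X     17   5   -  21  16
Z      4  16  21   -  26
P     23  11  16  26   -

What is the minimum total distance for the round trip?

63 min — the shortest possible round trip.

With 4 stops there are 4!/2 = 12 distinct round trips (a route and its reverse cost the same).
H → R → X → Z → P → H: 12+5+21+26+23 = 87
H → R → X → P → Z → H: 12+5+16+26+4 = 63
H → R → Z → X → P → H: 12+16+21+16+23 = 88
H → R → Z → P → X → H: 12+16+26+16+17 = 87
H → R → P → X → Z → H: 12+11+16+21+4 = 64
H → R → P → Z → X → H: 12+11+26+21+17 = 87
H → X → R → Z → P → H: 17+5+16+26+23 = 87
H → X → R → P → Z → H: 17+5+11+26+4 = 63
H → X → Z → R → P → H: 17+21+16+11+23 = 88
H → X → P → R → Z → H: 17+16+11+16+4 = 64
H → Z → R → X → P → H: 4+16+5+16+23 = 64
H → Z → X → R → P → H: 4+21+5+11+23 = 64
The minimum is 63.
One optimal route: H → R → X → P → Z → H (or its reverse).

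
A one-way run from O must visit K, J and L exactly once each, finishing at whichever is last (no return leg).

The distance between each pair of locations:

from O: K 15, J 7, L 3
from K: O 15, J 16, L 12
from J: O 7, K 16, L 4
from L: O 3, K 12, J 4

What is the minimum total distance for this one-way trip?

There are 3! = 6 possible orderings.
O - K - J - L: 15+16+4 = 35
O - K - L - J: 15+12+4 = 31
O - J - K - L: 7+16+12 = 35
O - J - L - K: 7+4+12 = 23
O - L - K - J: 3+12+16 = 31
O - L - J - K: 3+4+16 = 23
The minimum is 23.
One shortest path: O → J → L → K.

Shortest open route: 23.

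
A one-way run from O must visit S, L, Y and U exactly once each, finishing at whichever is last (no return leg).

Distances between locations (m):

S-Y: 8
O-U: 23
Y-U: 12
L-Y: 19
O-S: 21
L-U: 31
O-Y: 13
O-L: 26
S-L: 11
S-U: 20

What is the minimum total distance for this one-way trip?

There are 4! = 24 possible orderings.
O→S→L→Y→U: 21+11+19+12 = 63
O→S→L→U→Y: 21+11+31+12 = 75
O→S→Y→L→U: 21+8+19+31 = 79
O→S→Y→U→L: 21+8+12+31 = 72
O→S→U→L→Y: 21+20+31+19 = 91
O→S→U→Y→L: 21+20+12+19 = 72
O→L→S→Y→U: 26+11+8+12 = 57
O→L→S→U→Y: 26+11+20+12 = 69
O→L→Y→S→U: 26+19+8+20 = 73
O→L→Y→U→S: 26+19+12+20 = 77
O→L→U→S→Y: 26+31+20+8 = 85
O→L→U→Y→S: 26+31+12+8 = 77
O→Y→S→L→U: 13+8+11+31 = 63
O→Y→S→U→L: 13+8+20+31 = 72
… (10 more)
O→U→Y→S→L: 23+12+8+11 = 54  ← best
The minimum is 54.
One shortest path: O → U → Y → S → L.

Minimum one-way distance = 54 m.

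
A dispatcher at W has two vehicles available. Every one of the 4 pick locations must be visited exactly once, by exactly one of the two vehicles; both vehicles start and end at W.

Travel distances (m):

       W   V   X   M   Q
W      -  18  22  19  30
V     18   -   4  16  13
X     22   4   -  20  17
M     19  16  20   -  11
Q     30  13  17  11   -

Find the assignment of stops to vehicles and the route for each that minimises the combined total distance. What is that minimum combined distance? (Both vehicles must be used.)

104 m — the smallest possible combined total.

There are 2^3 − 1 = 7 ways to divide the 4 stops into two non-empty groups. For each, the best each vehicle can do is its own shortest tour through its group:
  {V} + {X, M, Q}: 36 + 69 = 105
  {X} + {V, M, Q}: 44 + 61 = 105
  {V, X} + {M, Q}: 44 + 60 = 104
  {M} + {V, X, Q}: 38 + 69 = 107
  {V, M} + {X, Q}: 53 + 69 = 122
  {X, M} + {V, Q}: 61 + 61 = 122
  … (7 splits in total)
Best: vehicle 1 W → V → X → W = 44; vehicle 2 W → M → Q → W = 60; combined 104.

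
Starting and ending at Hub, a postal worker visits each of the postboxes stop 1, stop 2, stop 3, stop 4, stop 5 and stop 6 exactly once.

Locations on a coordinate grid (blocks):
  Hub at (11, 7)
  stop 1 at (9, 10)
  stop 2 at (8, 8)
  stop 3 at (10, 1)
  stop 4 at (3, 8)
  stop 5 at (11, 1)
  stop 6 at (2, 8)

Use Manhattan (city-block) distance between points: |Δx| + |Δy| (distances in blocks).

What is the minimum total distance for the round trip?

Hub → stop 1 → stop 2 → stop 3 → stop 4 → stop 5 → stop 6 → Hub: 5+3+9+14+15+16+10 = 72
Hub → stop 1 → stop 2 → stop 3 → stop 4 → stop 6 → stop 5 → Hub: 5+3+9+14+1+16+6 = 54
Hub → stop 1 → stop 2 → stop 3 → stop 5 → stop 4 → stop 6 → Hub: 5+3+9+1+15+1+10 = 44
Hub → stop 1 → stop 2 → stop 3 → stop 5 → stop 6 → stop 4 → Hub: 5+3+9+1+16+1+9 = 44
Hub → stop 1 → stop 2 → stop 3 → stop 6 → stop 4 → stop 5 → Hub: 5+3+9+15+1+15+6 = 54
Hub → stop 1 → stop 2 → stop 3 → stop 6 → stop 5 → stop 4 → Hub: 5+3+9+15+16+15+9 = 72
Hub → stop 1 → stop 2 → stop 4 → stop 3 → stop 5 → stop 6 → Hub: 5+3+5+14+1+16+10 = 54
Hub → stop 1 → stop 2 → stop 4 → stop 3 → stop 6 → stop 5 → Hub: 5+3+5+14+15+16+6 = 64
… (352 more)
Hub → stop 1 → stop 2 → stop 4 → stop 6 → stop 3 → stop 5 → Hub: 5+3+5+1+15+1+6 = 36  ← best
The minimum is 36.
One optimal route: Hub → stop 1 → stop 2 → stop 4 → stop 6 → stop 3 → stop 5 → Hub (or its reverse).

36 blocks — the shortest possible round trip.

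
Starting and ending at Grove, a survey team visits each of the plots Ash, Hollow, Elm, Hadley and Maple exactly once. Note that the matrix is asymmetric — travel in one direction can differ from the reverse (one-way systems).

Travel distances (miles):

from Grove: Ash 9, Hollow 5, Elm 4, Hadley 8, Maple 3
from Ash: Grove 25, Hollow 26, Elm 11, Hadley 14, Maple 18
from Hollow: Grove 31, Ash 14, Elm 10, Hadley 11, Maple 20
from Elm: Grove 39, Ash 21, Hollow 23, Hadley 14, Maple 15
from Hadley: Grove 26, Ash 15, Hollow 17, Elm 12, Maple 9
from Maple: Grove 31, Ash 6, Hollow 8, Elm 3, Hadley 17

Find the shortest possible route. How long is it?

Grove → Ash → Hollow → Elm → Hadley → Maple → Grove: 9+26+10+14+9+31 = 99
Grove → Ash → Hollow → Elm → Maple → Hadley → Grove: 9+26+10+15+17+26 = 103
Grove → Ash → Hollow → Hadley → Elm → Maple → Grove: 9+26+11+12+15+31 = 104
Grove → Ash → Hollow → Hadley → Maple → Elm → Grove: 9+26+11+9+3+39 = 97
Grove → Ash → Hollow → Maple → Elm → Hadley → Grove: 9+26+20+3+14+26 = 98
Grove → Ash → Hollow → Maple → Hadley → Elm → Grove: 9+26+20+17+12+39 = 123
Grove → Ash → Elm → Hollow → Hadley → Maple → Grove: 9+11+23+11+9+31 = 94
Grove → Ash → Elm → Hollow → Maple → Hadley → Grove: 9+11+23+20+17+26 = 106
Grove → Ash → Elm → Hadley → Hollow → Maple → Grove: 9+11+14+17+20+31 = 102
Grove → Ash → Elm → Hadley → Maple → Hollow → Grove: 9+11+14+9+8+31 = 82
Grove → Ash → Elm → Maple → Hollow → Hadley → Grove: 9+11+15+8+11+26 = 80
Grove → Ash → Elm → Maple → Hadley → Hollow → Grove: 9+11+15+17+17+31 = 100
Grove → Ash → Hadley → Hollow → Elm → Maple → Grove: 9+14+17+10+15+31 = 96
Grove → Ash → Hadley → Hollow → Maple → Elm → Grove: 9+14+17+20+3+39 = 102
… (106 more)
Grove → Hollow → Elm → Hadley → Maple → Ash → Grove: 5+10+14+9+6+25 = 69  ← best
The minimum is 69.
One optimal route: Grove → Hollow → Elm → Hadley → Maple → Ash → Grove.

Shortest round trip = 69 miles.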